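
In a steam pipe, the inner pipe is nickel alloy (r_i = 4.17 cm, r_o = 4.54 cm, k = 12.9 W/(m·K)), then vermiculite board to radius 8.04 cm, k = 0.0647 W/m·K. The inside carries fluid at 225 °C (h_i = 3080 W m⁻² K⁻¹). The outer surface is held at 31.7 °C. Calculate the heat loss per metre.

Q' = 137 W/m

Series thermal resistances, inner to outer:
  R'_conv,in = 1/(2πr h) = 1/(2π·0.0417·3080) = 0.001239 m·K/W
  R'_nickel alloy = ln(0.0454/0.0417)/(2πk) = 0.08501/(2π·12.9) = 0.001049 m·K/W
  R'_vermiculite board = ln(0.0804/0.0454)/(2πk) = 0.5715/(2π·0.0647) = 1.406 m·K/W
ΣR = 0.001239 + 0.001049 + 1.406 = 1.408 m·K/W
Q' = ΔT/ΣR = (225 °C − 31.7 °C)/1.408 = 137 W/m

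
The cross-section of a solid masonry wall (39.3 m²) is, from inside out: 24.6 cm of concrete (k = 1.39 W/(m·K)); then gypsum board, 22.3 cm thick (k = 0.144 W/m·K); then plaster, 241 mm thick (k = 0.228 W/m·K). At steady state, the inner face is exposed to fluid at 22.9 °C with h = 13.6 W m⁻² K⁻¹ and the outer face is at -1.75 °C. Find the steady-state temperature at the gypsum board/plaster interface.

T = 7.37 °C

Treat each layer as a resistance in series:
  R_conv,in = 1/(hA) = 1/(13.6·39.3) = 0.001871 K/W
  R_concrete = L/(kA) = 0.246/(1.39·39.3) = 0.004503 K/W
  R_gypsum board = L/(kA) = 0.223/(0.144·39.3) = 0.03940 K/W
  R_plaster = L/(kA) = 0.241/(0.228·39.3) = 0.02690 K/W
ΣR = 0.001871 + 0.004503 + 0.03940 + 0.02690 = 0.07267 K/W
Q = ΔT/ΣR = (22.9 °C − -1.75 °C)/0.07267 = 339.2 W
From the inner boundary to the gypsum board/plaster interface, ΣR_partial = 0.04577 K/W.
T_interface = T_in − Q·ΣR_partial = 22.9 °C − (339.2)(0.04577) = 7.37 °C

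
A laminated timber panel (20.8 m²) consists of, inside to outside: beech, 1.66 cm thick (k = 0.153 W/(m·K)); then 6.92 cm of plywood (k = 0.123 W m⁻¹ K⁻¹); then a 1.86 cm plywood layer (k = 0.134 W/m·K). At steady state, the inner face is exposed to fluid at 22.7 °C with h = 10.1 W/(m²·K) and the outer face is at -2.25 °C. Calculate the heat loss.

Treat each layer as a resistance in series:
  R_conv,in = 1/(hA) = 1/(10.1·20.8) = 0.004760 K/W
  R_beech = L/(kA) = 0.0166/(0.153·20.8) = 0.005216 K/W
  R_plywood = L/(kA) = 0.0692/(0.123·20.8) = 0.02705 K/W
  R_plywood = L/(kA) = 0.0186/(0.134·20.8) = 0.006673 K/W
ΣR = 0.004760 + 0.005216 + 0.02705 + 0.006673 = 0.04370 K/W
Q = ΔT/ΣR = (22.7 °C − -2.25 °C)/0.04370 = 571 W

Q = 571 W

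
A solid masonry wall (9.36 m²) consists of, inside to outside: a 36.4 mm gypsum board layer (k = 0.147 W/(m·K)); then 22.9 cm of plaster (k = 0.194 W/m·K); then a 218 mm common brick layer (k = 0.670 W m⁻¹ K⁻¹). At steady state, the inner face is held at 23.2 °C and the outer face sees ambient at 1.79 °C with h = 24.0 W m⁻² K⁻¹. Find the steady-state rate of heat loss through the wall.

Resistance network (inner→outer):
  R_gypsum board = L/(kA) = 0.0364/(0.147·9.36) = 0.02646 K/W
  R_plaster = L/(kA) = 0.229/(0.194·9.36) = 0.1261 K/W
  R_common brick = L/(kA) = 0.218/(0.670·9.36) = 0.03476 K/W
  R_conv,out = 1/(hA) = 1/(24.0·9.36) = 0.004452 K/W
ΣR = 0.02646 + 0.1261 + 0.03476 + 0.004452 = 0.1918 K/W
Q = ΔT/ΣR = (23.2 °C − 1.79 °C)/0.1918 = 112 W

Q = 112 W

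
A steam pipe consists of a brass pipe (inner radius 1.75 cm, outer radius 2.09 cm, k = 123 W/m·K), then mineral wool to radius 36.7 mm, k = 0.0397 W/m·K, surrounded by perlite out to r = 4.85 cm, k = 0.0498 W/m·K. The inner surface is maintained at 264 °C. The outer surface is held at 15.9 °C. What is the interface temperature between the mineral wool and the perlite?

Treat each layer as a resistance in series:
  R'_brass = ln(0.0209/0.0175)/(2πk) = 0.1775/(2π·123) = 2.297×10^-4 m·K/W
  R'_mineral wool = ln(0.0367/0.0209)/(2πk) = 0.5630/(2π·0.0397) = 2.257 m·K/W
  R'_perlite = ln(0.0485/0.0367)/(2πk) = 0.2788/(2π·0.0498) = 0.8910 m·K/W
ΣR = 2.297×10^-4 + 2.257 + 0.8910 = 3.148 m·K/W
Q' = ΔT/ΣR = (264 °C − 15.9 °C)/3.148 = 78.81 W/m
From the inner boundary to the mineral wool/perlite interface, ΣR_partial = 2.257 m·K/W.
T_interface = T_in − Q'·ΣR_partial = 264 °C − (78.81)(2.257) = 86.1 °C

T = 86.1 °C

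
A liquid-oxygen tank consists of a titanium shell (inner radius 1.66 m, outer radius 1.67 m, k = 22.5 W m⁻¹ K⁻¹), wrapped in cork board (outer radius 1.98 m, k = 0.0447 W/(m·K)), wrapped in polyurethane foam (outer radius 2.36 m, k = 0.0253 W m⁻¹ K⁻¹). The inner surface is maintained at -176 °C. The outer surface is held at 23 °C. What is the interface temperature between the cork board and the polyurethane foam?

Treat each layer as a resistance in series:
  R_titanium = (1/1.66 − 1/1.67)/(4πk) = 0.003607/(4π·22.5) = 1.276×10^-5 K/W
  R_cork board = (1/1.67 − 1/1.98)/(4πk) = 0.09375/(4π·0.0447) = 0.1669 K/W
  R_polyurethane foam = (1/1.98 − 1/2.36)/(4πk) = 0.08132/(4π·0.0253) = 0.2558 K/W
ΣR = 1.276×10^-5 + 0.1669 + 0.2558 = 0.4227 K/W
Q = ΔT/ΣR = (-176 °C − 23 °C)/0.4227 = -470.8 W
From the inner boundary to the cork board/polyurethane foam interface, ΣR_partial = 0.1669 K/W.
T_interface = T_in − Q·ΣR_partial = -176 °C − (-470.8)(0.1669) = -97.4 °C

T = -97.4 °C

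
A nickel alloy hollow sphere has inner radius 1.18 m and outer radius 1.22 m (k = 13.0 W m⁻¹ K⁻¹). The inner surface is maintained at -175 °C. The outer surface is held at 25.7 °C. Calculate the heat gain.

Q = 1.18×10^6 W

Q = 4πk·ΔT/(1/r₁ − 1/r₂) = 4π × 13.0 × 200.7 / (1/1.18 − 1/1.22) = 1.18×10^6 W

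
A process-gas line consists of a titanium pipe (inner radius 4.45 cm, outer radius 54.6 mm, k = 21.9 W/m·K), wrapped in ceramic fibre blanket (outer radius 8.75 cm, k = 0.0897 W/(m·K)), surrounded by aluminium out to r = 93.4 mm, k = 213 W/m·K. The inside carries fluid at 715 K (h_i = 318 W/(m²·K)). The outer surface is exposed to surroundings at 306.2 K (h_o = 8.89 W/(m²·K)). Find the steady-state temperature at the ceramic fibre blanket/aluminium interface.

T = 381 K

Resistance network (inner→outer):
  R'_conv,in = 1/(2πr h) = 1/(2π·0.0445·318) = 0.01125 m·K/W
  R'_titanium = ln(0.0546/0.0445)/(2πk) = 0.2045/(2π·21.9) = 0.001486 m·K/W
  R'_ceramic fibre blanket = ln(0.0875/0.0546)/(2πk) = 0.4716/(2π·0.0897) = 0.8368 m·K/W
  R'_aluminium = ln(0.0934/0.0875)/(2πk) = 0.06525/(2π·213) = 4.876×10^-5 m·K/W
  R'_conv,out = 1/(2πr h) = 1/(2π·0.0934·8.89) = 0.1917 m·K/W
ΣR = 0.01125 + 0.001486 + 0.8368 + 4.876×10^-5 + 0.1917 = 1.041 m·K/W
Q' = ΔT/ΣR = (715 K − 306.2 K)/1.041 = 392.7 W/m
From the inner boundary to the ceramic fibre blanket/aluminium interface, ΣR_partial = 0.8495 m·K/W.
T_interface = T_in − Q'·ΣR_partial = 715 K − (392.7)(0.8495) = 381 K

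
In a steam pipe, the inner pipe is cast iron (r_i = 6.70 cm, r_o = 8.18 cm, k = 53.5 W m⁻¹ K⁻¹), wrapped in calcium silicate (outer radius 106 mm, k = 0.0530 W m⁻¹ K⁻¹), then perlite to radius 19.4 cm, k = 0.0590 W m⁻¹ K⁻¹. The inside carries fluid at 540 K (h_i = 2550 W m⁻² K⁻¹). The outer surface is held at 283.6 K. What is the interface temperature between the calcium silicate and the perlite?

Resistance network (inner→outer):
  R'_conv,in = 1/(2πr h) = 1/(2π·0.0670·2550) = 9.315×10^-4 m·K/W
  R'_cast iron = ln(0.0818/0.0670)/(2πk) = 0.1996/(2π·53.5) = 5.937×10^-4 m·K/W
  R'_calcium silicate = ln(0.106/0.0818)/(2πk) = 0.2592/(2π·0.0530) = 0.7782 m·K/W
  R'_perlite = ln(0.194/0.106)/(2πk) = 0.6044/(2π·0.0590) = 1.630 m·K/W
ΣR = 9.315×10^-4 + 5.937×10^-4 + 0.7782 + 1.630 = 2.410 m·K/W
Q' = ΔT/ΣR = (540 K − 283.6 K)/2.410 = 106.4 W/m
From the inner boundary to the calcium silicate/perlite interface, ΣR_partial = 0.7797 m·K/W.
T_interface = T_in − Q'·ΣR_partial = 540 K − (106.4)(0.7797) = 457 K

T = 457 K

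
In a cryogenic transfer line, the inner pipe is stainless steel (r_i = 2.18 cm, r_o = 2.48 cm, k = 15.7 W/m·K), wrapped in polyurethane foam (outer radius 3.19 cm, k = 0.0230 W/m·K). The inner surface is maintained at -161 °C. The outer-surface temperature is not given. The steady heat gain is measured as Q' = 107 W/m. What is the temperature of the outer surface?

Series resistances:
  R'_stainless steel = ln(0.0248/0.0218)/(2πk) = 0.1289/(2π·15.7) = 0.001307 m·K/W
  R'_polyurethane foam = ln(0.0319/0.0248)/(2πk) = 0.2518/(2π·0.0230) = 1.742 m·K/W
ΣR = 1.743 m·K/W
ΔT = Q'·ΣR = 107 × 1.743 = 186.5 K
Heat flows inward, so T_out = T_in + ΔT = -161 + 186.5 = 25.5 °C

T_out = 25.5 °C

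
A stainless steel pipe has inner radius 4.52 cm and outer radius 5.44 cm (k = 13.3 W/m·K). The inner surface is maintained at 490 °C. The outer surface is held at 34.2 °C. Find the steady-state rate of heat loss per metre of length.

Q' = 2πk·ΔT/ln(r₂/r₁) = 2π × 13.3 × 455.8 / ln(0.0544/0.0452) = 2.06×10^5 W/m

Q' = 206 kW/m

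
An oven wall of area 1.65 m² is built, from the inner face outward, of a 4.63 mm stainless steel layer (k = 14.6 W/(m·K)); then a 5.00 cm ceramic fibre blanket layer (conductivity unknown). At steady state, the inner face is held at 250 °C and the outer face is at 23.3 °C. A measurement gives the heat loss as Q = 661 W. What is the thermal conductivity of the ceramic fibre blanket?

ΣR = ΔT/Q = |250 − 23.3|/661 = 0.3430 K/W
Known resistances:
  R_stainless steel = L/(kA) = 0.00463/(14.6·1.65) = 1.922×10^-4 K/W
R_ceramic fibre blanket = ΣR − ΣR_known = 0.3430 − 1.922×10^-4 = 0.3428 K/W
L/(kA) = 0.3428 ⇒ k = 0.0500/(0.3428·1.65) = 0.0884 W/m·K

k = 0.0884 W/m·K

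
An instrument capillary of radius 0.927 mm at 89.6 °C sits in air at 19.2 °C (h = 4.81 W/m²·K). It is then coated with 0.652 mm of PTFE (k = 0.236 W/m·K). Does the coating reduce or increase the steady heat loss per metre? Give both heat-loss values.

Critical radius for a cylinder: r_cr = k/h = 0.0491 m = 4.91 cm.
Outer radius after coating: r₂ = 9.27×10^-4 + 6.52×10^-4 = 0.001579 m.
Since r₁ < r_cr and r₂ ≤ r_cr, the coating moves toward the maximum at r_cr — heat loss rises.
Bare: R = 1/(2πr₁h) = 35.69 m·K/W; Q = 70.4/35.69 = 1.97 W/m.
Coated: R = R_cond + R_conv = 21.31 m·K/W; Q = 70.4/21.31 = 3.30 W/m.

increases: 1.97 → 3.30 W/m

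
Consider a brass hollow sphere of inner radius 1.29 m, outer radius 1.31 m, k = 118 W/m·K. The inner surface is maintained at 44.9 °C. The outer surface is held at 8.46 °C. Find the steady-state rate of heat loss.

Q = 4πk·ΔT/(1/r₁ − 1/r₂) = 4π × 118 × 36.44 / (1/1.29 − 1/1.31) = 4.57×10^6 W

Q = 4.57×10^6 W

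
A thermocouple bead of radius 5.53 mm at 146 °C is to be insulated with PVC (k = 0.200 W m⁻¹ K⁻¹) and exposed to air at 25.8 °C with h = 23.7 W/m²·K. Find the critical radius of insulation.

For a sphere, r_cr = 2k_ins/h = 2·0.200/23.7 = 0.0169 m = 1.69 cm

r_cr = 1.69 cm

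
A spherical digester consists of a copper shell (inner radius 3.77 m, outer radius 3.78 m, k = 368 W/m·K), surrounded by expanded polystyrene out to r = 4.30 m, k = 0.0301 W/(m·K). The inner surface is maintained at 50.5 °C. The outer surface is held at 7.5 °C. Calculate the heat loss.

Q = 508 W

Series thermal resistances, inner to outer:
  R_copper = (1/3.77 − 1/3.78)/(4πk) = 7.017×10^-4/(4π·368) = 1.517×10^-7 K/W
  R_expanded polystyrene = (1/3.78 − 1/4.30)/(4πk) = 0.03199/(4π·0.0301) = 0.08458 K/W
ΣR = 1.517×10^-7 + 0.08458 = 0.08458 K/W
Q = ΔT/ΣR = (50.5 °C − 7.5 °C)/0.08458 = 508 W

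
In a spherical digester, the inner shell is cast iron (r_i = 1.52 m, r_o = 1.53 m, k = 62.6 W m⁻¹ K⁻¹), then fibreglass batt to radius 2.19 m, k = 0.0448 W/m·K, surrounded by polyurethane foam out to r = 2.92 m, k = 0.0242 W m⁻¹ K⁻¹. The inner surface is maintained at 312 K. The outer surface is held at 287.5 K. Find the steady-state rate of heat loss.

Series thermal resistances, inner to outer:
  R_cast iron = (1/1.52 − 1/1.53)/(4πk) = 0.004300/(4π·62.6) = 5.466×10^-6 K/W
  R_fibreglass batt = (1/1.53 − 1/2.19)/(4πk) = 0.1970/(4π·0.0448) = 0.3499 K/W
  R_polyurethane foam = (1/2.19 − 1/2.92)/(4πk) = 0.1142/(4π·0.0242) = 0.3754 K/W
ΣR = 5.466×10^-6 + 0.3499 + 0.3754 = 0.7253 K/W
Q = ΔT/ΣR = (312 K − 287.5 K)/0.7253 = 33.8 W

Q = 33.8 W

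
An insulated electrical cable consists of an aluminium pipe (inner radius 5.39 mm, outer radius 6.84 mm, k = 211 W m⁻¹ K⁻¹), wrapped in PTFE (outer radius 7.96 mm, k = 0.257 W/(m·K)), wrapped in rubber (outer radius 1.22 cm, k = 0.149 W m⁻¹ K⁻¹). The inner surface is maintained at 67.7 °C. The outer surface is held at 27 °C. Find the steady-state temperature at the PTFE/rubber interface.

T = 60.7 °C

Treat each layer as a resistance in series:
  R'_aluminium = ln(0.00684/0.00539)/(2πk) = 0.2382/(2π·211) = 1.797×10^-4 m·K/W
  R'_PTFE = ln(0.00796/0.00684)/(2πk) = 0.1516/(2π·0.257) = 0.09391 m·K/W
  R'_rubber = ln(0.0122/0.00796)/(2πk) = 0.4270/(2π·0.149) = 0.4561 m·K/W
ΣR = 1.797×10^-4 + 0.09391 + 0.4561 = 0.5502 m·K/W
Q' = ΔT/ΣR = (67.7 °C − 27 °C)/0.5502 = 73.97 W/m
From the inner boundary to the PTFE/rubber interface, ΣR_partial = 0.09409 m·K/W.
T_interface = T_in − Q'·ΣR_partial = 67.7 °C − (73.97)(0.09409) = 60.7 °C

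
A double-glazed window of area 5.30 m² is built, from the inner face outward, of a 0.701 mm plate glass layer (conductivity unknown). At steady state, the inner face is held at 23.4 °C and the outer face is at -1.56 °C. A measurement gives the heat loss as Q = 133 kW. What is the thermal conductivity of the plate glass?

ΣR = ΔT/Q = |23.4 − -1.56|/1.33×10^5 = 1.877×10^-4 K/W
L/(kA) = 1.877×10^-4 ⇒ k = 7.01×10^-4/(1.877×10^-4·5.30) = 0.705 W/m·K

k = 0.705 W/m·K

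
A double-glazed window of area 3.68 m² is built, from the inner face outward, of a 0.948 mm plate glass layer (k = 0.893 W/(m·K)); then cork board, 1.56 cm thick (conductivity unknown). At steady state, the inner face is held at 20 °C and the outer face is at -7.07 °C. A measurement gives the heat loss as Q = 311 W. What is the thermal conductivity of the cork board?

ΣR = ΔT/Q = |20 − -7.07|/311 = 0.08704 K/W
Known resistances:
  R_plate glass = L/(kA) = 9.48×10^-4/(0.893·3.68) = 2.885×10^-4 K/W
R_cork board = ΣR − ΣR_known = 0.08704 − 2.885×10^-4 = 0.08675 K/W
L/(kA) = 0.08675 ⇒ k = 0.0156/(0.08675·3.68) = 0.0489 W/m·K

k = 0.0489 W/m·K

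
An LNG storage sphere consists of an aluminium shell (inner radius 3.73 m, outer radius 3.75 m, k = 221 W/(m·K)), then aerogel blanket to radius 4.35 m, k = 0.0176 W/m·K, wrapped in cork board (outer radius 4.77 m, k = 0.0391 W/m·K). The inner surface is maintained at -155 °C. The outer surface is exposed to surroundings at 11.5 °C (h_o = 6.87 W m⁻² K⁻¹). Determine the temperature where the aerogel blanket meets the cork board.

Resistance network (inner→outer):
  R_aluminium = (1/3.73 − 1/3.75)/(4πk) = 0.001430/(4π·221) = 5.149×10^-7 K/W
  R_aerogel blanket = (1/3.75 − 1/4.35)/(4πk) = 0.03678/(4π·0.0176) = 0.1663 K/W
  R_cork board = (1/4.35 − 1/4.77)/(4πk) = 0.02024/(4π·0.0391) = 0.04120 K/W
  R_conv,out = 1/(4πr²h) = 1/(4π·4.77²·6.87) = 5.091×10^-4 K/W
ΣR = 5.149×10^-7 + 0.1663 + 0.04120 + 5.091×10^-4 = 0.2080 K/W
Q = ΔT/ΣR = (-155 °C − 11.5 °C)/0.2080 = -800.5 W
From the inner boundary to the aerogel blanket/cork board interface, ΣR_partial = 0.1663 K/W.
T_interface = T_in − Q·ΣR_partial = -155 °C − (-800.5)(0.1663) = -21.9 °C

T = -21.9 °C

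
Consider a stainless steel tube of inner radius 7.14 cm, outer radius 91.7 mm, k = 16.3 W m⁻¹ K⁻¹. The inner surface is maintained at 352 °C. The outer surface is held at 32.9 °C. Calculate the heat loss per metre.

Q' = 2πk·ΔT/ln(r₂/r₁) = 2π × 16.3 × 319.1 / ln(0.0917/0.0714) = 1.31×10^5 W/m

Q' = 1.31×10^5 W/m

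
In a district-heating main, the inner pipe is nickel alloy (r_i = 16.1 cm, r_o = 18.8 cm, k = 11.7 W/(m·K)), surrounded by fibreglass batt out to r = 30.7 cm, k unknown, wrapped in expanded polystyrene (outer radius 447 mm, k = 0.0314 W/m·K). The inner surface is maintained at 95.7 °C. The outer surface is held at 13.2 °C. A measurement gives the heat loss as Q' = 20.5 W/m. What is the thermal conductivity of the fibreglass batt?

ΣR = ΔT/Q' = |95.7 − 13.2|/20.5 = 4.024 m·K/W
Known resistances:
  R'_nickel alloy = ln(0.188/0.161)/(2πk) = 0.1550/(2π·11.7) = 0.002109 m·K/W
  R'_expanded polystyrene = ln(0.447/0.307)/(2πk) = 0.3757/(2π·0.0314) = 1.904 m·K/W
R_fibreglass batt = ΣR − ΣR_known = 4.024 − 1.906 = 2.118 m·K/W
ln(r₂/r₁)/(2πk) = 2.118 ⇒ k = 0.4904/(2π·2.118) = 0.0369 W/m·K

k = 0.0369 W/m·K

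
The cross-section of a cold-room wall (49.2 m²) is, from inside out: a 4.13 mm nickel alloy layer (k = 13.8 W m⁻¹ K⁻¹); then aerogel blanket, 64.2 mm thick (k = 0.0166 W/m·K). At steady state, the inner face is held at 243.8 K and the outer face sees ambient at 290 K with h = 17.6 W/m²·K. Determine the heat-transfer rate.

Q = 579 W

Treat each layer as a resistance in series:
  R_nickel alloy = L/(kA) = 0.00413/(13.8·49.2) = 6.083×10^-6 K/W
  R_aerogel blanket = L/(kA) = 0.0642/(0.0166·49.2) = 0.07861 K/W
  R_conv,out = 1/(hA) = 1/(17.6·49.2) = 0.001155 K/W
ΣR = 6.083×10^-6 + 0.07861 + 0.001155 = 0.07977 K/W
Q = ΔT/ΣR = (243.8 K − 290 K)/0.07977 = -579 W
(Negative Q ⇒ heat flows inward; heat gain = 579 W.)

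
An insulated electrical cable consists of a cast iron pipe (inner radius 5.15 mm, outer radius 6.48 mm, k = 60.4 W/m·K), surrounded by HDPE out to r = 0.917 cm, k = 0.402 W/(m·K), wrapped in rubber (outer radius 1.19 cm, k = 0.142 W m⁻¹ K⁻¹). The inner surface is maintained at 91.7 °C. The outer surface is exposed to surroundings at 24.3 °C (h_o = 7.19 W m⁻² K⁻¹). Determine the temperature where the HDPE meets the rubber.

Treat each layer as a resistance in series:
  R'_cast iron = ln(0.00648/0.00515)/(2πk) = 0.2297/(2π·60.4) = 6.053×10^-4 m·K/W
  R'_HDPE = ln(0.00917/0.00648)/(2πk) = 0.3472/(2π·0.402) = 0.1375 m·K/W
  R'_rubber = ln(0.0119/0.00917)/(2πk) = 0.2606/(2π·0.142) = 0.2921 m·K/W
  R'_conv,out = 1/(2πr h) = 1/(2π·0.0119·7.19) = 1.860 m·K/W
ΣR = 6.053×10^-4 + 0.1375 + 0.2921 + 1.860 = 2.290 m·K/W
Q' = ΔT/ΣR = (91.7 °C − 24.3 °C)/2.290 = 29.43 W/m
From the inner boundary to the HDPE/rubber interface, ΣR_partial = 0.1381 m·K/W.
T_interface = T_in − Q'·ΣR_partial = 91.7 °C − (29.43)(0.1381) = 87.6 °C

T = 87.6 °C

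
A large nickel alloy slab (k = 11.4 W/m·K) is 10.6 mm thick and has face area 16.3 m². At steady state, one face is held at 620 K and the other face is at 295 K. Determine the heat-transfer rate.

Q = kA·ΔT/L = 11.4 × 16.3 × |620 K − 295 K| / 0.0106 = 5.70×10^6 W

Q = 5700 kW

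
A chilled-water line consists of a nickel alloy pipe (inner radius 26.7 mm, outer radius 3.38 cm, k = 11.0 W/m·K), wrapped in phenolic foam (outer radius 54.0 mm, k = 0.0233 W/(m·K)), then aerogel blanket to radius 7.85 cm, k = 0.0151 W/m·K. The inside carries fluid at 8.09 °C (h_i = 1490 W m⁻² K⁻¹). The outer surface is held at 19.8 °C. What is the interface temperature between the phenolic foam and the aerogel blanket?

T = 13.3 °C

Series thermal resistances, inner to outer:
  R'_conv,in = 1/(2πr h) = 1/(2π·0.0267·1490) = 0.004001 m·K/W
  R'_nickel alloy = ln(0.0338/0.0267)/(2πk) = 0.2358/(2π·11.0) = 0.003412 m·K/W
  R'_phenolic foam = ln(0.0540/0.0338)/(2πk) = 0.4685/(2π·0.0233) = 3.200 m·K/W
  R'_aerogel blanket = ln(0.0785/0.0540)/(2πk) = 0.3741/(2π·0.0151) = 3.943 m·K/W
ΣR = 0.004001 + 0.003412 + 3.200 + 3.943 = 7.150 m·K/W
Q' = ΔT/ΣR = (8.09 °C − 19.8 °C)/7.150 = -1.638 W/m
From the inner boundary to the phenolic foam/aerogel blanket interface, ΣR_partial = 3.207 m·K/W.
T_interface = T_in − Q'·ΣR_partial = 8.09 °C − (-1.638)(3.207) = 13.3 °C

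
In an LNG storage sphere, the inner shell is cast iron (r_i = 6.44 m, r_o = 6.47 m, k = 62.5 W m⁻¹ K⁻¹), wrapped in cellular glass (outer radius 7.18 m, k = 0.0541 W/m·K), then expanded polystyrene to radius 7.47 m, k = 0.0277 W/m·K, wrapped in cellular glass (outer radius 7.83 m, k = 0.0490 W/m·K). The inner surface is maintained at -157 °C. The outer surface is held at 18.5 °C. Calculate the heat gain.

Q = 3.66 kW

Series thermal resistances, inner to outer:
  R_cast iron = (1/6.44 − 1/6.47)/(4πk) = 7.200×10^-4/(4π·62.5) = 9.167×10^-7 K/W
  R_cellular glass = (1/6.47 − 1/7.18)/(4πk) = 0.01528/(4π·0.0541) = 0.02248 K/W
  R_expanded polystyrene = (1/7.18 − 1/7.47)/(4πk) = 0.005407/(4π·0.0277) = 0.01553 K/W
  R_cellular glass = (1/7.47 − 1/7.83)/(4πk) = 0.006155/(4π·0.0490) = 0.009996 K/W
ΣR = 9.167×10^-7 + 0.02248 + 0.01553 + 0.009996 = 0.04801 K/W
Q = ΔT/ΣR = (-157 °C − 18.5 °C)/0.04801 = -3660 W
(Negative Q ⇒ heat flows inward; heat gain = 3660 W.)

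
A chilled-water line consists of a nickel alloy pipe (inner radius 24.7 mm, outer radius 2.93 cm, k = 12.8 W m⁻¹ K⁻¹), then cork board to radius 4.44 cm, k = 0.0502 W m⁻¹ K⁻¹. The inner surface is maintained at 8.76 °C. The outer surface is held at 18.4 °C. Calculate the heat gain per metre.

Series thermal resistances, inner to outer:
  R'_nickel alloy = ln(0.0293/0.0247)/(2πk) = 0.1708/(2π·12.8) = 0.002124 m·K/W
  R'_cork board = ln(0.0444/0.0293)/(2πk) = 0.4157/(2π·0.0502) = 1.318 m·K/W
ΣR = 0.002124 + 1.318 = 1.320 m·K/W
Q' = ΔT/ΣR = (8.76 °C − 18.4 °C)/1.320 = -7.30 W/m
(Negative Q' ⇒ heat flows inward; heat gain = 7.30 W/m.)

Q' = 7.30 W/m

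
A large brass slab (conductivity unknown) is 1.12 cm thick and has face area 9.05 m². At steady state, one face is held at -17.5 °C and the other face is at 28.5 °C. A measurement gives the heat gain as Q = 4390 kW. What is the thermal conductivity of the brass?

ΣR = ΔT/Q = |-17.5 − 28.5|/4.39×10^6 = 1.048×10^-5 K/W
L/(kA) = 1.048×10^-5 ⇒ k = 0.0112/(1.048×10^-5·9.05) = 118 W/m·K

k = 118 W/m·K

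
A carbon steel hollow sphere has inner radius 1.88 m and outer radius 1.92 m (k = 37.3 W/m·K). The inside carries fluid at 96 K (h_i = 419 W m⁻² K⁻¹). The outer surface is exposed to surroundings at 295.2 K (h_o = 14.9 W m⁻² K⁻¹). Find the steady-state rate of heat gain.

Q = 1.31×10^5 W

Treat each layer as a resistance in series:
  R_conv,in = 1/(4πr²h) = 1/(4π·1.88²·419) = 5.374×10^-5 K/W
  R_carbon steel = (1/1.88 − 1/1.92)/(4πk) = 0.01108/(4π·37.3) = 2.364×10^-5 K/W
  R_conv,out = 1/(4πr²h) = 1/(4π·1.92²·14.9) = 0.001449 K/W
ΣR = 5.374×10^-5 + 2.364×10^-5 + 0.001449 = 0.001526 K/W
Q = ΔT/ΣR = (96 K − 295.2 K)/0.001526 = -1.31×10^5 W
(Negative Q ⇒ heat flows inward; heat gain = 1.31×10^5 W.)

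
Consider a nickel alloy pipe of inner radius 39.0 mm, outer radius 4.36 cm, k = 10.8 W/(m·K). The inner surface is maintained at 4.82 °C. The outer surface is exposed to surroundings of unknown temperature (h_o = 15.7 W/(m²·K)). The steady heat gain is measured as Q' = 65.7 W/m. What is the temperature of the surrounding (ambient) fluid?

T_out = 20.2 °C

Sum the resistances:
  R'_nickel alloy = ln(0.0436/0.0390)/(2πk) = 0.1115/(2π·10.8) = 0.001643 m·K/W
  R'_conv,out = 1/(2πr h) = 1/(2π·0.0436·15.7) = 0.2325 m·K/W
ΣR = 0.2341 m·K/W
ΔT = Q'·ΣR = 65.7 × 0.2341 = 15.38 K
Heat flows inward, so T_out = T_in + ΔT = 4.82 + 15.38 = 20.2 °C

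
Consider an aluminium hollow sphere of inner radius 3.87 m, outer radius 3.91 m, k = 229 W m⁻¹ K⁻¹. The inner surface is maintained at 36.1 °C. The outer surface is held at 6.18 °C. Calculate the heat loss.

Q = 3.26×10^7 W

Q = 4πk·ΔT/(1/r₁ − 1/r₂) = 4π × 229 × 29.92 / (1/3.87 − 1/3.91) = 3.26×10^7 W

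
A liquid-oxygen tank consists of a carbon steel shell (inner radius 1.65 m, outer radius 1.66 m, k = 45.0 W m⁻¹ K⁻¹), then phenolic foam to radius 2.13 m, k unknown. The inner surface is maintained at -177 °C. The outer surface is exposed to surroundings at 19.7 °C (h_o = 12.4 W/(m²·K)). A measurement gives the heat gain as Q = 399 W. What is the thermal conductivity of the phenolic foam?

k = 0.0215 W/m·K

ΣR = ΔT/Q = |-177 − 19.7|/399 = 0.4930 K/W
Known resistances:
  R_carbon steel = (1/1.65 − 1/1.66)/(4πk) = 0.003651/(4π·45.0) = 6.456×10^-6 K/W
  R_conv,out = 1/(4πr²h) = 1/(4π·2.13²·12.4) = 0.001415 K/W
R_phenolic foam = ΣR − ΣR_known = 0.4930 − 0.001421 = 0.4916 K/W
(1/r₁−1/r₂)/(4πk) = 0.4916 ⇒ k = 0.1329/(4π·0.4916) = 0.0215 W/m·K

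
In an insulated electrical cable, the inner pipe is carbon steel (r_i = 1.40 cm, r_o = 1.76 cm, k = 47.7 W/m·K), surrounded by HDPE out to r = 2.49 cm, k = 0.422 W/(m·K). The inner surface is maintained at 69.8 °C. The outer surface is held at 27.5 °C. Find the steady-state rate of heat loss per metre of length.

Q' = 321 W/m

Resistance network (inner→outer):
  R'_carbon steel = ln(0.0176/0.0140)/(2πk) = 0.2288/(2π·47.7) = 7.635×10^-4 m·K/W
  R'_HDPE = ln(0.0249/0.0176)/(2πk) = 0.3470/(2π·0.422) = 0.1309 m·K/W
ΣR = 7.635×10^-4 + 0.1309 = 0.1317 m·K/W
Q' = ΔT/ΣR = (69.8 °C − 27.5 °C)/0.1317 = 321 W/m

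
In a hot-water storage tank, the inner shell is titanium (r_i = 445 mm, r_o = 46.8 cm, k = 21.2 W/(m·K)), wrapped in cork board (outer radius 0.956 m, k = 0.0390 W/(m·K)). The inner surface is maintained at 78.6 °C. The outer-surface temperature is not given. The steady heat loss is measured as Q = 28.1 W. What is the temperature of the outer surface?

Series resistances:
  R_titanium = (1/0.445 − 1/0.468)/(4πk) = 0.1104/(4π·21.2) = 4.145×10^-4 K/W
  R_cork board = (1/0.468 − 1/0.956)/(4πk) = 1.091/(4π·0.0390) = 2.226 K/W
ΣR = 2.226 K/W
ΔT = Q·ΣR = 28.1 × 2.226 = 62.55 K
Heat flows outward, so T_out = T_in − ΔT = 78.6 − 62.55 = 16.0 °C

T_out = 16.0 °C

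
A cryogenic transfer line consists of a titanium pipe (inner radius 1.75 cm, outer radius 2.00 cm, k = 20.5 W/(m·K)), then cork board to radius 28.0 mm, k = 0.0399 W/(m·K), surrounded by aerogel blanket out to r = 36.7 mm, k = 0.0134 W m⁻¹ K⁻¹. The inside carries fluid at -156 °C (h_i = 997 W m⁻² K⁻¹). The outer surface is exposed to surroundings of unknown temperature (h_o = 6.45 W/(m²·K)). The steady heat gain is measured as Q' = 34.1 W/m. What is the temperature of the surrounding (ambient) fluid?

T_out = 22.6 °C

Sum the resistances:
  R'_conv,in = 1/(2πr h) = 1/(2π·0.0175·997) = 0.009122 m·K/W
  R'_titanium = ln(0.0200/0.0175)/(2πk) = 0.1335/(2π·20.5) = 0.001037 m·K/W
  R'_cork board = ln(0.0280/0.0200)/(2πk) = 0.3365/(2π·0.0399) = 1.342 m·K/W
  R'_aerogel blanket = ln(0.0367/0.0280)/(2πk) = 0.2706/(2π·0.0134) = 3.214 m·K/W
  R'_conv,out = 1/(2πr h) = 1/(2π·0.0367·6.45) = 0.6723 m·K/W
ΣR = 5.238 m·K/W
ΔT = Q'·ΣR = 34.1 × 5.238 = 178.6 K
Heat flows inward, so T_out = T_in + ΔT = -156 + 178.6 = 22.6 °C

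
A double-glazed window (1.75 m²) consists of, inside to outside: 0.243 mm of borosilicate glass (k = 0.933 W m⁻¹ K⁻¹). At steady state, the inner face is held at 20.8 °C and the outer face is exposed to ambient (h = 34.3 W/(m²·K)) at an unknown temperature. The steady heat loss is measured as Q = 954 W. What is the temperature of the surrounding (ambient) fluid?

T_out = 4.76 °C

Series resistances:
  R_borosilicate glass = L/(kA) = 2.43×10^-4/(0.933·1.75) = 1.488×10^-4 K/W
  R_conv,out = 1/(hA) = 1/(34.3·1.75) = 0.01666 K/W
ΣR = 0.01681 K/W
ΔT = Q·ΣR = 954 × 0.01681 = 16.04 K
Heat flows outward, so T_out = T_in − ΔT = 20.8 − 16.04 = 4.76 °C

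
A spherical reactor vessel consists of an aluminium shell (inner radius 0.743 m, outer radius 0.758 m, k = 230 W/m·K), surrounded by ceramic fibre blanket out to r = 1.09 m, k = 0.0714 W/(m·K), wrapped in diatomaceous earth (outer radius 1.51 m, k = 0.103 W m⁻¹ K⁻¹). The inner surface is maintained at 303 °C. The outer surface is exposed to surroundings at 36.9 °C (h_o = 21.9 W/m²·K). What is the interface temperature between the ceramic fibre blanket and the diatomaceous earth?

T = 119 °C

Series thermal resistances, inner to outer:
  R_aluminium = (1/0.743 − 1/0.758)/(4πk) = 0.02663/(4π·230) = 9.215×10^-6 K/W
  R_ceramic fibre blanket = (1/0.758 − 1/1.09)/(4πk) = 0.4018/(4π·0.0714) = 0.4479 K/W
  R_diatomaceous earth = (1/1.09 − 1/1.51)/(4πk) = 0.2552/(4π·0.103) = 0.1972 K/W
  R_conv,out = 1/(4πr²h) = 1/(4π·1.51²·21.9) = 0.001594 K/W
ΣR = 9.215×10^-6 + 0.4479 + 0.1972 + 0.001594 = 0.6467 K/W
Q = ΔT/ΣR = (303 °C − 36.9 °C)/0.6467 = 411.5 W
From the inner boundary to the ceramic fibre blanket/diatomaceous earth interface, ΣR_partial = 0.4479 K/W.
T_interface = T_in − Q·ΣR_partial = 303 °C − (411.5)(0.4479) = 119 °C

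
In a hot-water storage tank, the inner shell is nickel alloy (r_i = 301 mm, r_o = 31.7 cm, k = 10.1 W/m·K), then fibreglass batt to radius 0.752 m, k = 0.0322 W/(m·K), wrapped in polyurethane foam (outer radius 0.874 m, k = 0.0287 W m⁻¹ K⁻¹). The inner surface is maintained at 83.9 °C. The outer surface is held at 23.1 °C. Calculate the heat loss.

Series thermal resistances, inner to outer:
  R_nickel alloy = (1/0.301 − 1/0.317)/(4πk) = 0.1677/(4π·10.1) = 0.001321 K/W
  R_fibreglass batt = (1/0.317 − 1/0.752)/(4πk) = 1.825/(4π·0.0322) = 4.510 K/W
  R_polyurethane foam = (1/0.752 − 1/0.874)/(4πk) = 0.1856/(4π·0.0287) = 0.5147 K/W
ΣR = 0.001321 + 4.510 + 0.5147 = 5.026 K/W
Q = ΔT/ΣR = (83.9 °C − 23.1 °C)/5.026 = 12.1 W

Q = 12.1 W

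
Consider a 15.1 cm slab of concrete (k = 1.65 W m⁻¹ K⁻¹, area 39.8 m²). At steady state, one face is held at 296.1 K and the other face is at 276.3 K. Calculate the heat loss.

Q = kA·ΔT/L = 1.65 × 39.8 × |296.1 K − 276.3 K| / 0.151 = 8610 W

Q = 8610 W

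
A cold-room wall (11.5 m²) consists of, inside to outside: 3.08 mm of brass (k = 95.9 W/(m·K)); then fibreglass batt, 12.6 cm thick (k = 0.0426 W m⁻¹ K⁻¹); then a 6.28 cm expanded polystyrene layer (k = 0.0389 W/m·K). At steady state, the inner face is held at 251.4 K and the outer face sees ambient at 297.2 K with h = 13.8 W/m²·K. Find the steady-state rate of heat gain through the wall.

Q = 113 W

Series thermal resistances, inner to outer:
  R_brass = L/(kA) = 0.00308/(95.9·11.5) = 2.793×10^-6 K/W
  R_fibreglass batt = L/(kA) = 0.126/(0.0426·11.5) = 0.2572 K/W
  R_expanded polystyrene = L/(kA) = 0.0628/(0.0389·11.5) = 0.1404 K/W
  R_conv,out = 1/(hA) = 1/(13.8·11.5) = 0.006301 K/W
ΣR = 2.793×10^-6 + 0.2572 + 0.1404 + 0.006301 = 0.4039 K/W
Q = ΔT/ΣR = (251.4 K − 297.2 K)/0.4039 = -113 W
(Negative Q ⇒ heat flows inward; heat gain = 113 W.)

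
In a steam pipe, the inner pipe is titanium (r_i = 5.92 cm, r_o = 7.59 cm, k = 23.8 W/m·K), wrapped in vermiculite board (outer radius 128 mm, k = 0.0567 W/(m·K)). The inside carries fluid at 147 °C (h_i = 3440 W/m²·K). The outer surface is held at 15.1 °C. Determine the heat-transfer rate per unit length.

Q' = 89.8 W/m

Treat each layer as a resistance in series:
  R'_conv,in = 1/(2πr h) = 1/(2π·0.0592·3440) = 7.815×10^-4 m·K/W
  R'_titanium = ln(0.0759/0.0592)/(2πk) = 0.2485/(2π·23.8) = 0.001662 m·K/W
  R'_vermiculite board = ln(0.128/0.0759)/(2πk) = 0.5226/(2π·0.0567) = 1.467 m·K/W
ΣR = 7.815×10^-4 + 0.001662 + 1.467 = 1.469 m·K/W
Q' = ΔT/ΣR = (147 °C − 15.1 °C)/1.469 = 89.8 W/m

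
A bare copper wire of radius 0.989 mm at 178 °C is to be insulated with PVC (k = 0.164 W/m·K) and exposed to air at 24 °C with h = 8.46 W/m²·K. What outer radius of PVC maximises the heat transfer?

For a cylinder, r_cr = k_ins/h = 0.164/8.46 = 0.0194 m = 1.94 cm

r_cr = 1.94 cm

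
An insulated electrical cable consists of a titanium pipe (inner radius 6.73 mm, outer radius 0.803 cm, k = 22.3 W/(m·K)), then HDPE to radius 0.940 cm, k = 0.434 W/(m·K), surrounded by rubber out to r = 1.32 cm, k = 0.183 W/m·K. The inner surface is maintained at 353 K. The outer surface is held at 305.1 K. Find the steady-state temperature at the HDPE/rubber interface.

Resistance network (inner→outer):
  R'_titanium = ln(0.00803/0.00673)/(2πk) = 0.1766/(2π·22.3) = 0.001260 m·K/W
  R'_HDPE = ln(0.00940/0.00803)/(2πk) = 0.1575/(2π·0.434) = 0.05777 m·K/W
  R'_rubber = ln(0.0132/0.00940)/(2πk) = 0.3395/(2π·0.183) = 0.2953 m·K/W
ΣR = 0.001260 + 0.05777 + 0.2953 = 0.3543 m·K/W
Q' = ΔT/ΣR = (353 K − 305.1 K)/0.3543 = 135.2 W/m
From the inner boundary to the HDPE/rubber interface, ΣR_partial = 0.05903 m·K/W.
T_interface = T_in − Q'·ΣR_partial = 353 K − (135.2)(0.05903) = 345.0 K

T = 345.0 K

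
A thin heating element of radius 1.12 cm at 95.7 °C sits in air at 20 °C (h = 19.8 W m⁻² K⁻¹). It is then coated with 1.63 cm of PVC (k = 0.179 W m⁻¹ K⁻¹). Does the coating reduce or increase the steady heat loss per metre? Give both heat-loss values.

Critical radius for a cylinder: r_cr = k/h = 0.00904 m = 0.904 cm.
Outer radius after coating: r₂ = 0.0112 + 0.0163 = 0.0275 m.
Since r₁ ≥ r_cr, any added insulation reduces the heat loss.
Bare: R = 1/(2πr₁h) = 0.7177 m·K/W; Q = 75.7/0.7177 = 105 W/m.
Coated: R = R_cond + R_conv = 1.091 m·K/W; Q = 75.7/1.091 = 69.4 W/m.

reduces: 105 → 69.4 W/m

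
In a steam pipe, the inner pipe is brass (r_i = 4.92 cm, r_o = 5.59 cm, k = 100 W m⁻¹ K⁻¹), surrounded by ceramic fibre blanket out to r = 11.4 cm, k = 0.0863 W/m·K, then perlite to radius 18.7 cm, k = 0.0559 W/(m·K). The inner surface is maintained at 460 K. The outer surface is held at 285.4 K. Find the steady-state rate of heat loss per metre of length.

Series thermal resistances, inner to outer:
  R'_brass = ln(0.0559/0.0492)/(2πk) = 0.1277/(2π·100) = 2.032×10^-4 m·K/W
  R'_ceramic fibre blanket = ln(0.114/0.0559)/(2πk) = 0.7126/(2π·0.0863) = 1.314 m·K/W
  R'_perlite = ln(0.187/0.114)/(2πk) = 0.4949/(2π·0.0559) = 1.409 m·K/W
ΣR = 2.032×10^-4 + 1.314 + 1.409 = 2.723 m·K/W
Q' = ΔT/ΣR = (460 K − 285.4 K)/2.723 = 64.1 W/m

Q' = 64.1 W/m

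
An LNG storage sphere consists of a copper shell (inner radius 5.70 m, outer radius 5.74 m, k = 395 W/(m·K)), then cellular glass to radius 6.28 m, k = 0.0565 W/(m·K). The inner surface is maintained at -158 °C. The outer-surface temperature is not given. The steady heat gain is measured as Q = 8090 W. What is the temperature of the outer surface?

T_out = 12.7 °C

Series resistances:
  R_copper = (1/5.70 − 1/5.74)/(4πk) = 0.001223/(4π·395) = 2.463×10^-7 K/W
  R_cellular glass = (1/5.74 − 1/6.28)/(4πk) = 0.01498/(4π·0.0565) = 0.02110 K/W
ΣR = 0.02110 K/W
ΔT = Q·ΣR = 8090 × 0.02110 = 170.7 K
Heat flows inward, so T_out = T_in + ΔT = -158 + 170.7 = 12.7 °C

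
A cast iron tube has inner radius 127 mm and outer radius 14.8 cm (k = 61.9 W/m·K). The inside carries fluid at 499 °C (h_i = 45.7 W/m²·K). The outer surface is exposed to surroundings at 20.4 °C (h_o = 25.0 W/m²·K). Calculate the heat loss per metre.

Q' = 6.76 kW/m

Resistance network (inner→outer):
  R'_conv,in = 1/(2πr h) = 1/(2π·0.127·45.7) = 0.02742 m·K/W
  R'_cast iron = ln(0.148/0.127)/(2πk) = 0.1530/(2π·61.9) = 3.935×10^-4 m·K/W
  R'_conv,out = 1/(2πr h) = 1/(2π·0.148·25.0) = 0.04301 m·K/W
ΣR = 0.02742 + 3.935×10^-4 + 0.04301 = 0.07082 m·K/W
Q' = ΔT/ΣR = (499 °C − 20.4 °C)/0.07082 = 6760 W/m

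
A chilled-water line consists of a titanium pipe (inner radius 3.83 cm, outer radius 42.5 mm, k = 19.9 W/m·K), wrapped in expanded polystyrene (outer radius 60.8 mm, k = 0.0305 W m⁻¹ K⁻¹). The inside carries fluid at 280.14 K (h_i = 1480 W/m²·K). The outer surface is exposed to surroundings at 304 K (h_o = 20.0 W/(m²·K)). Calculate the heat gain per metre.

Q' = 11.9 W/m

Treat each layer as a resistance in series:
  R'_conv,in = 1/(2πr h) = 1/(2π·0.0383·1480) = 0.002808 m·K/W
  R'_titanium = ln(0.0425/0.0383)/(2πk) = 0.1041/(2π·19.9) = 8.322×10^-4 m·K/W
  R'_expanded polystyrene = ln(0.0608/0.0425)/(2πk) = 0.3581/(2π·0.0305) = 1.869 m·K/W
  R'_conv,out = 1/(2πr h) = 1/(2π·0.0608·20.0) = 0.1309 m·K/W
ΣR = 0.002808 + 8.322×10^-4 + 1.869 + 0.1309 = 2.004 m·K/W
Q' = ΔT/ΣR = (280.14 K − 304 K)/2.004 = -11.9 W/m
(Negative Q' ⇒ heat flows inward; heat gain = 11.9 W/m.)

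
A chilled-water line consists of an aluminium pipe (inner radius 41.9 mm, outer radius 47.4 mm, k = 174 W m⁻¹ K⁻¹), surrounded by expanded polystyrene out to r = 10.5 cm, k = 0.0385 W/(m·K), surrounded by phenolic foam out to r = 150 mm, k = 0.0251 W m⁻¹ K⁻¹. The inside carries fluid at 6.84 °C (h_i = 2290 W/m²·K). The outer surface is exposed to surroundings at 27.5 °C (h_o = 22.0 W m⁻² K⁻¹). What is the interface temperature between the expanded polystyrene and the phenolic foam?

T = 19.0 °C

Treat each layer as a resistance in series:
  R'_conv,in = 1/(2πr h) = 1/(2π·0.0419·2290) = 0.001659 m·K/W
  R'_aluminium = ln(0.0474/0.0419)/(2πk) = 0.1233/(2π·174) = 1.128×10^-4 m·K/W
  R'_expanded polystyrene = ln(0.105/0.0474)/(2πk) = 0.7953/(2π·0.0385) = 3.288 m·K/W
  R'_phenolic foam = ln(0.150/0.105)/(2πk) = 0.3567/(2π·0.0251) = 2.262 m·K/W
  R'_conv,out = 1/(2πr h) = 1/(2π·0.150·22.0) = 0.04823 m·K/W
ΣR = 0.001659 + 1.128×10^-4 + 3.288 + 2.262 + 0.04823 = 5.600 m·K/W
Q' = ΔT/ΣR = (6.84 °C − 27.5 °C)/5.600 = -3.689 W/m
From the inner boundary to the expanded polystyrene/phenolic foam interface, ΣR_partial = 3.290 m·K/W.
T_interface = T_in − Q'·ΣR_partial = 6.84 °C − (-3.689)(3.290) = 19.0 °C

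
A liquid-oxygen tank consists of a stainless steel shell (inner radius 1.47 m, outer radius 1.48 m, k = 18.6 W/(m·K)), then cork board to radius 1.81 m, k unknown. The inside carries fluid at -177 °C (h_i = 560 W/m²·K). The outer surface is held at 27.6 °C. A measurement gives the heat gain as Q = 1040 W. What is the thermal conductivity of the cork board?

k = 0.0499 W/m·K

ΣR = ΔT/Q = |-177 − 27.6|/1040 = 0.1967 K/W
Known resistances:
  R_conv,in = 1/(4πr²h) = 1/(4π·1.47²·560) = 6.576×10^-5 K/W
  R_stainless steel = (1/1.47 − 1/1.48)/(4πk) = 0.004596/(4π·18.6) = 1.967×10^-5 K/W
R_cork board = ΣR − ΣR_known = 0.1967 − 8.543×10^-5 = 0.1966 K/W
(1/r₁−1/r₂)/(4πk) = 0.1966 ⇒ k = 0.1232/(4π·0.1966) = 0.0499 W/m·K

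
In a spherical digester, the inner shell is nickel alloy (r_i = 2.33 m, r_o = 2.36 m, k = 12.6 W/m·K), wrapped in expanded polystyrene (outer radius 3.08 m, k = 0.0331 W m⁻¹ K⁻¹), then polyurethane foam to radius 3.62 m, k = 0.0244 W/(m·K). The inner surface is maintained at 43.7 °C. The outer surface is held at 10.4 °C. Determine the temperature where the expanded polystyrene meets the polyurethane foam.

Series thermal resistances, inner to outer:
  R_nickel alloy = (1/2.33 − 1/2.36)/(4πk) = 0.005456/(4π·12.6) = 3.446×10^-5 K/W
  R_expanded polystyrene = (1/2.36 − 1/3.08)/(4πk) = 0.09905/(4π·0.0331) = 0.2381 K/W
  R_polyurethane foam = (1/3.08 − 1/3.62)/(4πk) = 0.04843/(4π·0.0244) = 0.1580 K/W
ΣR = 3.446×10^-5 + 0.2381 + 0.1580 = 0.3961 K/W
Q = ΔT/ΣR = (43.7 °C − 10.4 °C)/0.3961 = 84.07 W
From the inner boundary to the expanded polystyrene/polyurethane foam interface, ΣR_partial = 0.2381 K/W.
T_interface = T_in − Q·ΣR_partial = 43.7 °C − (84.07)(0.2381) = 23.7 °C

T = 23.7 °C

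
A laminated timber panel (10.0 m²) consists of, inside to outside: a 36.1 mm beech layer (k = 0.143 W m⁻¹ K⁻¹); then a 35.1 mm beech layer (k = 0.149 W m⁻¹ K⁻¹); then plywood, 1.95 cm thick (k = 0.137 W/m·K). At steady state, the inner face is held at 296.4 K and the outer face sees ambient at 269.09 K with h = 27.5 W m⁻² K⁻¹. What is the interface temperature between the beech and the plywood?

T = 276.41 K

Resistance network (inner→outer):
  R_beech = L/(kA) = 0.0361/(0.143·10.0) = 0.02524 K/W
  R_beech = L/(kA) = 0.0351/(0.149·10.0) = 0.02356 K/W
  R_plywood = L/(kA) = 0.0195/(0.137·10.0) = 0.01423 K/W
  R_conv,out = 1/(hA) = 1/(27.5·10.0) = 0.003636 K/W
ΣR = 0.02524 + 0.02356 + 0.01423 + 0.003636 = 0.06667 K/W
Q = ΔT/ΣR = (296.4 K − 269.09 K)/0.06667 = 409.6 W
From the inner boundary to the beech/plywood interface, ΣR_partial = 0.04880 K/W.
T_interface = T_in − Q·ΣR_partial = 296.4 K − (409.6)(0.04880) = 276.41 K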